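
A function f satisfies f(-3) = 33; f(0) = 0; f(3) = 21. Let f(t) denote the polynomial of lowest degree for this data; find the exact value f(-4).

Evaluate each Lagrange basis at t = -4:
L_0(-4) = (-4)·(-7)/[(-3)·(-6)] = 14/9
L_1(-4) = (-1)·(-7)/[(3)·(-3)] = -7/9
L_2(-4) = (-1)·(-4)/[(6)·(3)] = 2/9
Sum: 33·(14/9) + 0 + 21·(2/9) = 56

56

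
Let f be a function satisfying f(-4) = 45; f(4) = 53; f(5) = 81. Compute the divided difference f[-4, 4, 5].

f[-4,4] = (53 - 45) / (4 - (-4)) = 1
f[4,5] = (81 - 53) / (5 - 4) = 28
f[-4,4,5] = (28 - 1) / (5 - (-4)) = 3

3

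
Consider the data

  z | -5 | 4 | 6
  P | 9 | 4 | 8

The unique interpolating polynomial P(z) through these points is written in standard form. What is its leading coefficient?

23/99

The leading coefficient equals the top divided difference P[-5,4,6].
P[-5,4] = (4 - 9) / (4 - (-5)) = -5/9
P[4,6] = (8 - 4) / (6 - 4) = 2
P[-5,4,6] = (2 - (-5/9)) / (6 - (-5)) = 23/99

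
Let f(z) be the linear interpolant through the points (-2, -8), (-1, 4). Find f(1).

Evaluate each Lagrange basis at z = 1:
L_0(1) = (2)/[(-1)] = -2
L_1(1) = (3)/[(1)] = 3
Sum: (-8)·(-2) + 4·(3) = 28

28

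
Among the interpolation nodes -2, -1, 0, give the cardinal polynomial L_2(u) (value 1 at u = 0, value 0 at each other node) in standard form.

L_2(u) = (u + 2)(u + 1) / [(2)·(1)]
       = (u^2 + 3u + 2) / (2)

L_2(u) = (1/2)u^2 + (3/2)u + 1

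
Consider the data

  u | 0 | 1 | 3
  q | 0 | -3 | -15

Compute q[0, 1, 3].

-1

q[0,1] = (-3 - 0) / (1 - 0) = -3
q[1,3] = (-15 - (-3)) / (3 - 1) = -6
q[0,1,3] = (-6 - (-3)) / (3 - 0) = -1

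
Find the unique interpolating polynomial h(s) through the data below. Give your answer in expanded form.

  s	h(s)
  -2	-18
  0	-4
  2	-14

h(s) = -3s^2 + s - 4

Newton's divided differences:
h[-2,0] = (-4 - (-18)) / (0 - (-2)) = 7
h[0,2] = (-14 - (-4)) / (2 - 0) = -5
h[-2,0,2] = (-5 - 7) / (2 - (-2)) = -3
h(s) = -18 + 7·(s + 2) + (-3)·(s + 2)s
Expanding: h(s) = -3s^2 + s - 4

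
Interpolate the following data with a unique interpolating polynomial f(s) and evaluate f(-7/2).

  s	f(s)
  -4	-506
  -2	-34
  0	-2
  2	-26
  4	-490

-2375/8

L_0(-7/2) = (-3/2)·(-7/2)·(-11/2)·(-15/2)/[(-2)·(-4)·(-6)·(-8)] = 1155/2048
L_1(-7/2) = (1/2)·(-7/2)·(-11/2)·(-15/2)/[(2)·(-2)·(-4)·(-6)] = 385/512
L_2(-7/2) = (1/2)·(-3/2)·(-11/2)·(-15/2)/[(4)·(2)·(-2)·(-4)] = -495/1024
L_3(-7/2) = (1/2)·(-3/2)·(-7/2)·(-15/2)/[(6)·(4)·(2)·(-2)] = 105/512
L_4(-7/2) = (1/2)·(-3/2)·(-7/2)·(-11/2)/[(8)·(6)·(4)·(2)] = -77/2048
Sum: (-506)·(1155/2048) + (-34)·(385/512) + (-2)·(-495/1024) + (-26)·(105/512) + (-490)·(-77/2048) = -2375/8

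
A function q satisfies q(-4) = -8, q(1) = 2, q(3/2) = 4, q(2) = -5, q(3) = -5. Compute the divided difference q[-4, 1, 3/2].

4/11

q[-4,1] = (2 - (-8)) / (1 - (-4)) = 2
q[1,3/2] = (4 - 2) / (3/2 - 1) = 4
q[-4,1,3/2] = (4 - 2) / (3/2 - (-4)) = 4/11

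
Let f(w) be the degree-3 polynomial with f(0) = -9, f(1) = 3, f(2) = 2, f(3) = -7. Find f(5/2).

Using Newton's divided-difference form:
f[0,1] = (3 - (-9)) / (1 - 0) = 12
f[1,2] = (2 - 3) / (2 - 1) = -1
f[2,3] = (-7 - 2) / (3 - 2) = -9
f[0,1,2] = (-1 - 12) / (2 - 0) = -13/2
f[1,2,3] = (-9 - (-1)) / (3 - 1) = -4
f[0,1,2,3] = (-4 - (-13/2)) / (3 - 0) = 5/6
f(5/2) = -9 + 12·(5/2) + (-13/2)·(5/2)·(3/2) + (5/6)·(5/2)·(3/2)·(1/2) = -29/16

-29/16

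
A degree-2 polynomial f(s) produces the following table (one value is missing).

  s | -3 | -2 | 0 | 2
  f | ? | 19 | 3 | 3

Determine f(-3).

The 3 known values determine f uniquely (degree ≤ 2).
Evaluate each Lagrange basis at s = -3:
L_0(-3) = (-3)·(-5)/[(-2)·(-4)] = 15/8
L_1(-3) = (-1)·(-5)/[(2)·(-2)] = -5/4
L_2(-3) = (-1)·(-3)/[(4)·(2)] = 3/8
Sum: 19·(15/8) + 3·(-5/4) + 3·(3/8) = 33

33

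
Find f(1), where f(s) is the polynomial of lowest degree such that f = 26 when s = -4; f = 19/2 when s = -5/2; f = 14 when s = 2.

Evaluate each Lagrange basis at s = 1:
L_0(1) = (7/2)·(-1)/[(-3/2)·(-6)] = -7/18
L_1(1) = (5)·(-1)/[(3/2)·(-9/2)] = 20/27
L_2(1) = (5)·(7/2)/[(6)·(9/2)] = 35/54
Sum: 26·(-7/18) + 19/2·(20/27) + 14·(35/54) = 6

6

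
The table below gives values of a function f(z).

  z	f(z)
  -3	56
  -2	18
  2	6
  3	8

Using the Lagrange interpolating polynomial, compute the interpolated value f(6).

-70

Evaluate each Lagrange basis at z = 6:
L_0(6) = (8)·(4)·(3)/[(-1)·(-5)·(-6)] = -16/5
L_1(6) = (9)·(4)·(3)/[(1)·(-4)·(-5)] = 27/5
L_2(6) = (9)·(8)·(3)/[(5)·(4)·(-1)] = -54/5
L_3(6) = (9)·(8)·(4)/[(6)·(5)·(1)] = 48/5
Sum: 56·(-16/5) + 18·(27/5) + 6·(-54/5) + 8·(48/5) = -70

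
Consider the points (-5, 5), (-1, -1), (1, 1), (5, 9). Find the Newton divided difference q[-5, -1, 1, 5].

q[-5,-1] = (-1 - 5) / (-1 - (-5)) = -3/2
q[-1,1] = (1 - (-1)) / (1 - (-1)) = 1
q[1,5] = (9 - 1) / (5 - 1) = 2
q[-5,-1,1] = (1 - (-3/2)) / (1 - (-5)) = 5/12
q[-1,1,5] = (2 - 1) / (5 - (-1)) = 1/6
q[-5,-1,1,5] = (1/6 - 5/12) / (5 - (-5)) = -1/40

-1/40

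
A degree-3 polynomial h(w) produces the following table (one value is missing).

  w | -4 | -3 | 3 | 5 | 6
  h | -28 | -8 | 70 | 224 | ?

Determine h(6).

The 4 known values determine h uniquely (degree ≤ 3).
L_0(6) = (9)·(3)·(1)/[(-1)·(-7)·(-9)] = -3/7
L_1(6) = (10)·(3)·(1)/[(1)·(-6)·(-8)] = 5/8
L_2(6) = (10)·(9)·(1)/[(7)·(6)·(-2)] = -15/14
L_3(6) = (10)·(9)·(3)/[(9)·(8)·(2)] = 15/8
Sum: (-28)·(-3/7) + (-8)·(5/8) + 70·(-15/14) + 224·(15/8) = 352

352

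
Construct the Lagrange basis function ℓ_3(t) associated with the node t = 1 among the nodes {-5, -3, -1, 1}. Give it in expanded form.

ℓ_3(t) = (t + 5)(t + 3)(t + 1) / [(6)·(4)·(2)]
       = (t^3 + 9t^2 + 23t + 15) / (48)

ℓ_3(t) = (1/48)t^3 + (3/16)t^2 + (23/48)t + 5/16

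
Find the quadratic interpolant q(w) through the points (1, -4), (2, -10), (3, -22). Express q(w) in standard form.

Build the Lagrange basis polynomials:
L_0(w) = (w - 2)(w - 3) / [2] = (1/2)w^2 - (5/2)w + 3
L_1(w) = (w - 1)(w - 3) / [-1] = -w^2 + 4w - 3
L_2(w) = (w - 1)(w - 2) / [2] = (1/2)w^2 - (3/2)w + 1
q(w) = (-4)·L_0 + (-10)·L_1 + (-22)·L_2
  (-4)·L_0(w) = -2w^2 + 10w - 12
  (-10)·L_1(w) = 10w^2 - 40w + 30
  (-22)·L_2(w) = -11w^2 + 33w - 22
Adding term by term: -3w^2 + 3w - 4

q(w) = -3w^2 + 3w - 4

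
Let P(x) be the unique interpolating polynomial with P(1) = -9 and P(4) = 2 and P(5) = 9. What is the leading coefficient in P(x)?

Build the Lagrange basis polynomials:
L_0(x) = (x - 4)(x - 5) / [12] = (1/12)x^2 - (3/4)x + 5/3
L_1(x) = (x - 1)(x - 5) / [-3] = -(1/3)x^2 + 2x - 5/3
L_2(x) = (x - 1)(x - 4) / [4] = (1/4)x^2 - (5/4)x + 1
P(x) = (-9)·L_0 + 2·L_1 + 9·L_2
Only the coefficient of x^2 is needed; take it from each L_i and combine:
(-9)·(1/12) + 2·(-1/3) + 9·(1/4) = 5/6

5/6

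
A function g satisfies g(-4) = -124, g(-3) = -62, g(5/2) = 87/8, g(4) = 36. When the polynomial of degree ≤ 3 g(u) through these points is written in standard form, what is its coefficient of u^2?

Build the Lagrange basis polynomials:
L_0(u) = (u + 3)(u - 5/2)(u - 4) / [-52] = -(1/52)u^3 + (7/104)u^2 + (19/104)u - 15/26
L_1(u) = (u + 4)(u - 5/2)(u - 4) / [77/2] = (2/77)u^3 - (5/77)u^2 - (32/77)u + 80/77
L_2(u) = (u + 4)(u + 3)(u - 4) / [-429/8] = -(8/429)u^3 - (8/143)u^2 + (128/429)u + 128/143
L_3(u) = (u + 4)(u + 3)(u - 5/2) / [84] = (1/84)u^3 + (3/56)u^2 - (11/168)u - 5/14
g(u) = (-124)·L_0 + (-62)·L_1 + (87/8)·L_2 + 36·L_3
Only the coefficient of u^2 is needed; take it from each L_i and combine:
(-124)·(7/104) + (-62)·(-5/77) + (87/8)·(-8/143) + 36·(3/56) = -3

-3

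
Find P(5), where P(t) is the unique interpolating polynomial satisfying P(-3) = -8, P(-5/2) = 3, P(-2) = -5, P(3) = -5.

8268/11

L_0(5) = (15/2)·(7)·(2)/[(-1/2)·(-1)·(-6)] = -35
L_1(5) = (8)·(7)·(2)/[(1/2)·(-1/2)·(-11/2)] = 896/11
L_2(5) = (8)·(15/2)·(2)/[(1)·(1/2)·(-5)] = -48
L_3(5) = (8)·(15/2)·(7)/[(6)·(11/2)·(5)] = 28/11
Sum: (-8)·(-35) + 3·(896/11) + (-5)·(-48) + (-5)·(28/11) = 8268/11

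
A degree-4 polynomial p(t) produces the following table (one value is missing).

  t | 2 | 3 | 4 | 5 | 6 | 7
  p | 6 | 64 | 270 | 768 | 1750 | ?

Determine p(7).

3456

The 5 known values determine p uniquely (degree ≤ 4).
Evaluate each Lagrange basis at t = 7:
L_0(7) = (4)·(3)·(2)·(1)/[(-1)·(-2)·(-3)·(-4)] = 1
L_1(7) = (5)·(3)·(2)·(1)/[(1)·(-1)·(-2)·(-3)] = -5
L_2(7) = (5)·(4)·(2)·(1)/[(2)·(1)·(-1)·(-2)] = 10
L_3(7) = (5)·(4)·(3)·(1)/[(3)·(2)·(1)·(-1)] = -10
L_4(7) = (5)·(4)·(3)·(2)/[(4)·(3)·(2)·(1)] = 5
Sum: 6·(1) + 64·(-5) + 270·(10) + 768·(-10) + 1750·(5) = 3456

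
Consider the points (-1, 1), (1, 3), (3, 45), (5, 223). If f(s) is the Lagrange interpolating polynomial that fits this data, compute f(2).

13

L_0(2) = (1)·(-1)·(-3)/[(-2)·(-4)·(-6)] = -1/16
L_1(2) = (3)·(-1)·(-3)/[(2)·(-2)·(-4)] = 9/16
L_2(2) = (3)·(1)·(-3)/[(4)·(2)·(-2)] = 9/16
L_3(2) = (3)·(1)·(-1)/[(6)·(4)·(2)] = -1/16
Sum: 1·(-1/16) + 3·(9/16) + 45·(9/16) + 223·(-1/16) = 13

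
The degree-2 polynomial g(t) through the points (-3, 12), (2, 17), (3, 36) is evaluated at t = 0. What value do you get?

-3

Using Newton's divided-difference form:
g[-3,2] = (17 - 12) / (2 - (-3)) = 1
g[2,3] = (36 - 17) / (3 - 2) = 19
g[-3,2,3] = (19 - 1) / (3 - (-3)) = 3
g(0) = 12 + 1·(3) + 3·(3)·(-2) = -3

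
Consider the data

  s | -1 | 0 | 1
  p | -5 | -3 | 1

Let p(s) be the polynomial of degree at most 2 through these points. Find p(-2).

Evaluate each Lagrange basis at s = -2:
L_0(-2) = (-2)·(-3)/[(-1)·(-2)] = 3
L_1(-2) = (-1)·(-3)/[(1)·(-1)] = -3
L_2(-2) = (-1)·(-2)/[(2)·(1)] = 1
Sum: (-5)·(3) + (-3)·(-3) + 1·(1) = -5

-5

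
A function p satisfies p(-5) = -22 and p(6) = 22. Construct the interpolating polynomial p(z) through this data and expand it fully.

p(z) = 4z - 2

Build the Lagrange basis polynomials:
L_0(z) = (z - 6) / [-11] = -(1/11)z + 6/11
L_1(z) = (z + 5) / [11] = (1/11)z + 5/11
p(z) = (-22)·L_0 + 22·L_1
  (-22)·L_0(z) = 2z - 12
  22·L_1(z) = 2z + 10
Adding term by term: 4z - 2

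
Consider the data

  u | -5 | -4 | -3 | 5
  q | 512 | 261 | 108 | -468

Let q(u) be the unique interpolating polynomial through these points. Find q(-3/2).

L_0(-3/2) = (5/2)·(3/2)·(-13/2)/[(-1)·(-2)·(-10)] = 39/32
L_1(-3/2) = (7/2)·(3/2)·(-13/2)/[(1)·(-1)·(-9)] = -91/24
L_2(-3/2) = (7/2)·(5/2)·(-13/2)/[(2)·(1)·(-8)] = 455/128
L_3(-3/2) = (7/2)·(5/2)·(3/2)/[(10)·(9)·(8)] = 7/384
Sum: 512·(39/32) + 261·(-91/24) + 108·(455/128) + (-468)·(7/384) = 39/4

39/4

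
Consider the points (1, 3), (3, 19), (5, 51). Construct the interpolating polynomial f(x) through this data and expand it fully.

Build the Lagrange basis polynomials:
L_0(x) = (x - 3)(x - 5) / [8] = (1/8)x^2 - x + 15/8
L_1(x) = (x - 1)(x - 5) / [-4] = -(1/4)x^2 + (3/2)x - 5/4
L_2(x) = (x - 1)(x - 3) / [8] = (1/8)x^2 - (1/2)x + 3/8
f(x) = 3·L_0 + 19·L_1 + 51·L_2
  3·L_0(x) = (3/8)x^2 - 3x + 45/8
  19·L_1(x) = -(19/4)x^2 + (57/2)x - 95/4
  51·L_2(x) = (51/8)x^2 - (51/2)x + 153/8
Adding term by term: 2x^2 + 1

f(x) = 2x^2 + 1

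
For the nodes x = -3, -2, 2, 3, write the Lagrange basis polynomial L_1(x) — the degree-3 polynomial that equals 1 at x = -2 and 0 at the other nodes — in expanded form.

L_1(x) = (x + 3)(x - 2)(x - 3) / [(1)·(-4)·(-5)]
       = (x^3 - 2x^2 - 9x + 18) / (20)

L_1(x) = (1/20)x^3 - (1/10)x^2 - (9/20)x + 9/10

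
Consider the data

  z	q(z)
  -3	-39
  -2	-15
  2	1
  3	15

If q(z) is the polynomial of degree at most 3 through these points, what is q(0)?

Evaluate each Lagrange basis at z = 0:
L_0(0) = (2)·(-2)·(-3)/[(-1)·(-5)·(-6)] = -2/5
L_1(0) = (3)·(-2)·(-3)/[(1)·(-4)·(-5)] = 9/10
L_2(0) = (3)·(2)·(-3)/[(5)·(4)·(-1)] = 9/10
L_3(0) = (3)·(2)·(-2)/[(6)·(5)·(1)] = -2/5
Sum: (-39)·(-2/5) + (-15)·(9/10) + 1·(9/10) + 15·(-2/5) = -3

-3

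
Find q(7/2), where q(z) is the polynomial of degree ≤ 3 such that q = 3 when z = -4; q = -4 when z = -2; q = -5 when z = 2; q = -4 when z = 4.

L_0(7/2) = (11/2)·(3/2)·(-1/2)/[(-2)·(-6)·(-8)] = 11/256
L_1(7/2) = (15/2)·(3/2)·(-1/2)/[(2)·(-4)·(-6)] = -15/128
L_2(7/2) = (15/2)·(11/2)·(-1/2)/[(6)·(4)·(-2)] = 55/128
L_3(7/2) = (15/2)·(11/2)·(3/2)/[(8)·(6)·(2)] = 165/256
Sum: 3·(11/256) + (-4)·(-15/128) + (-5)·(55/128) + (-4)·(165/256) = -1057/256

-1057/256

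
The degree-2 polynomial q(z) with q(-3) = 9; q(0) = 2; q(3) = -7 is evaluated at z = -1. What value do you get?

41/9

Using Newton's divided-difference form:
q[-3,0] = (2 - 9) / (0 - (-3)) = -7/3
q[0,3] = (-7 - 2) / (3 - 0) = -3
q[-3,0,3] = (-3 - (-7/3)) / (3 - (-3)) = -1/9
q(-1) = 9 + (-7/3)·(2) + (-1/9)·(2)·(-1) = 41/9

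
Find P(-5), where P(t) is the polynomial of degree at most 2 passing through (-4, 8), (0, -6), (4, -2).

Using Newton's divided-difference form:
P[-4,0] = (-6 - 8) / (0 - (-4)) = -7/2
P[0,4] = (-2 - (-6)) / (4 - 0) = 1
P[-4,0,4] = (1 - (-7/2)) / (4 - (-4)) = 9/16
P(-5) = 8 + (-7/2)·(-1) + (9/16)·(-1)·(-5) = 229/16

229/16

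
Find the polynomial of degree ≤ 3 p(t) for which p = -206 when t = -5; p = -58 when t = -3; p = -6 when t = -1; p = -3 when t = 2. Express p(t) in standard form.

p(t) = t^3 - 3t^2 + t - 1

Build the Lagrange basis polynomials:
L_0(t) = (t + 3)(t + 1)(t - 2) / [-56] = -(1/56)t^3 - (1/28)t^2 + (5/56)t + 3/28
L_1(t) = (t + 5)(t + 1)(t - 2) / [20] = (1/20)t^3 + (1/5)t^2 - (7/20)t - 1/2
L_2(t) = (t + 5)(t + 3)(t - 2) / [-24] = -(1/24)t^3 - (1/4)t^2 + (1/24)t + 5/4
L_3(t) = (t + 5)(t + 3)(t + 1) / [105] = (1/105)t^3 + (3/35)t^2 + (23/105)t + 1/7
p(t) = (-206)·L_0 + (-58)·L_1 + (-6)·L_2 + (-3)·L_3
  (-206)·L_0(t) = (103/28)t^3 + (103/14)t^2 - (515/28)t - 309/14
  (-58)·L_1(t) = -(29/10)t^3 - (58/5)t^2 + (203/10)t + 29
  (-6)·L_2(t) = (1/4)t^3 + (3/2)t^2 - (1/4)t - 15/2
  (-3)·L_3(t) = -(1/35)t^3 - (9/35)t^2 - (23/35)t - 3/7
Adding term by term: t^3 - 3t^2 + t - 1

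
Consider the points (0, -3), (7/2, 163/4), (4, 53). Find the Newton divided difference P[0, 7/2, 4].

P[0,7/2] = (163/4 - (-3)) / (7/2 - 0) = 25/2
P[7/2,4] = (53 - 163/4) / (4 - 7/2) = 49/2
P[0,7/2,4] = (49/2 - 25/2) / (4 - 0) = 3

3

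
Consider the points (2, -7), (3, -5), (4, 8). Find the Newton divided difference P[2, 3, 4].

11/2

P[2,3] = (-5 - (-7)) / (3 - 2) = 2
P[3,4] = (8 - (-5)) / (4 - 3) = 13
P[2,3,4] = (13 - 2) / (4 - 2) = 11/2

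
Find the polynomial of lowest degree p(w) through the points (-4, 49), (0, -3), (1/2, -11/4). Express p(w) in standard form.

Build the Lagrange basis polynomials:
L_0(w) = w(w - 1/2) / [18] = (1/18)w^2 - (1/36)w
L_1(w) = (w + 4)(w - 1/2) / [-2] = -(1/2)w^2 - (7/4)w + 1
L_2(w) = (w + 4)w / [9/4] = (4/9)w^2 + (16/9)w
p(w) = 49·L_0 + (-3)·L_1 + (-11/4)·L_2
  49·L_0(w) = (49/18)w^2 - (49/36)w
  (-3)·L_1(w) = (3/2)w^2 + (21/4)w - 3
  (-11/4)·L_2(w) = -(11/9)w^2 - (44/9)w
Adding term by term: 3w^2 - w - 3

p(w) = 3w^2 - w - 3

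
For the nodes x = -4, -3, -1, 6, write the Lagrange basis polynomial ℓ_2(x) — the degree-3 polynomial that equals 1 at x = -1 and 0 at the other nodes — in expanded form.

ℓ_2(x) = (x + 4)(x + 3)(x - 6) / [(3)·(2)·(-7)]
       = (x^3 + x^2 - 30x - 72) / (-42)

ℓ_2(x) = -(1/42)x^3 - (1/42)x^2 + (5/7)x + 12/7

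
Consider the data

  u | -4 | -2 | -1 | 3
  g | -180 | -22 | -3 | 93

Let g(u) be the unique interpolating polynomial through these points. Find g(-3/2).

-75/8

Using Newton's divided-difference form:
g[-4,-2] = (-22 - (-180)) / (-2 - (-4)) = 79
g[-2,-1] = (-3 - (-22)) / (-1 - (-2)) = 19
g[-1,3] = (93 - (-3)) / (3 - (-1)) = 24
g[-4,-2,-1] = (19 - 79) / (-1 - (-4)) = -20
g[-2,-1,3] = (24 - 19) / (3 - (-2)) = 1
g[-4,-2,-1,3] = (1 - (-20)) / (3 - (-4)) = 3
g(-3/2) = -180 + 79·(5/2) + (-20)·(5/2)·(1/2) + 3·(5/2)·(1/2)·(-1/2) = -75/8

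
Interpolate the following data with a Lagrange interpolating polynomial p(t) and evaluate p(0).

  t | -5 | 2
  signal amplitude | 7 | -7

Evaluate each Lagrange basis at t = 0:
L_0(0) = (-2)/[(-7)] = 2/7
L_1(0) = (5)/[(7)] = 5/7
Sum: 7·(2/7) + (-7)·(5/7) = -3

-3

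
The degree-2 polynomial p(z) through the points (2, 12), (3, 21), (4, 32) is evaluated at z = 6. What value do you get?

Evaluate each Lagrange basis at z = 6:
L_0(6) = (3)·(2)/[(-1)·(-2)] = 3
L_1(6) = (4)·(2)/[(1)·(-1)] = -8
L_2(6) = (4)·(3)/[(2)·(1)] = 6
Sum: 12·(3) + 21·(-8) + 32·(6) = 60

60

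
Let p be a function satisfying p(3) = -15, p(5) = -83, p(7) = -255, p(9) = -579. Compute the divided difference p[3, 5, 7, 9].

-1

p[3,5] = (-83 - (-15)) / (5 - 3) = -34
p[5,7] = (-255 - (-83)) / (7 - 5) = -86
p[7,9] = (-579 - (-255)) / (9 - 7) = -162
p[3,5,7] = (-86 - (-34)) / (7 - 3) = -13
p[5,7,9] = (-162 - (-86)) / (9 - 5) = -19
p[3,5,7,9] = (-19 - (-13)) / (9 - 3) = -1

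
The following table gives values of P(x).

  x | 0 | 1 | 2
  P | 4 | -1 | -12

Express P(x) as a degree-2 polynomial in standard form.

P(x) = -3x^2 - 2x + 4

Newton's divided differences:
P[0,1] = (-1 - 4) / (1 - 0) = -5
P[1,2] = (-12 - (-1)) / (2 - 1) = -11
P[0,1,2] = (-11 - (-5)) / (2 - 0) = -3
P(x) = 4 + (-5)·x + (-3)·x(x - 1)
Expanding: P(x) = -3x^2 - 2x + 4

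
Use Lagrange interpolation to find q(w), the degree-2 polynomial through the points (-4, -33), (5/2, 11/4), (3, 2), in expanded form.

q(w) = -w^2 + 4w - 1

Build the Lagrange basis polynomials:
L_0(w) = (w - 5/2)(w - 3) / [91/2] = (2/91)w^2 - (11/91)w + 15/91
L_1(w) = (w + 4)(w - 3) / [-13/4] = -(4/13)w^2 - (4/13)w + 48/13
L_2(w) = (w + 4)(w - 5/2) / [7/2] = (2/7)w^2 + (3/7)w - 20/7
q(w) = (-33)·L_0 + (11/4)·L_1 + 2·L_2
  (-33)·L_0(w) = -(66/91)w^2 + (363/91)w - 495/91
  (11/4)·L_1(w) = -(11/13)w^2 - (11/13)w + 132/13
  2·L_2(w) = (4/7)w^2 + (6/7)w - 40/7
Adding term by term: -w^2 + 4w - 1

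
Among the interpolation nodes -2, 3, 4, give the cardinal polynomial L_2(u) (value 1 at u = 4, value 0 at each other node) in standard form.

L_2(u) = (1/6)u^2 - (1/6)u - 1

L_2(u) = (u + 2)(u - 3) / [(6)·(1)]
       = (u^2 - u - 6) / (6)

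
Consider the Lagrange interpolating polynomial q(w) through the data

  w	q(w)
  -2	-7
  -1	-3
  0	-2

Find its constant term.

Build the Lagrange basis polynomials:
L_0(w) = (w + 1)w / [2] = (1/2)w^2 + (1/2)w
L_1(w) = (w + 2)w / [-1] = -w^2 - 2w
L_2(w) = (w + 2)(w + 1) / [2] = (1/2)w^2 + (3/2)w + 1
q(w) = (-7)·L_0 + (-3)·L_1 + (-2)·L_2
Only the constant term is needed; take it from each L_i and combine:
(-7)·(0) + (-3)·(0) + (-2)·(1) = -2

-2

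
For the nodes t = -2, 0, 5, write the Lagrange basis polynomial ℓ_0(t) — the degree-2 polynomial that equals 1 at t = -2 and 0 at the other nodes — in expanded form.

ℓ_0(t) = (1/14)t^2 - (5/14)t

ℓ_0(t) = t(t - 5) / [(-2)·(-7)]
       = (t^2 - 5t) / (14)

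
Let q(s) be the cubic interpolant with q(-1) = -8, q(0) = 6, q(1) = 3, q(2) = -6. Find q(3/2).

Evaluate each Lagrange basis at s = 3/2:
L_0(3/2) = (3/2)·(1/2)·(-1/2)/[(-1)·(-2)·(-3)] = 1/16
L_1(3/2) = (5/2)·(1/2)·(-1/2)/[(1)·(-1)·(-2)] = -5/16
L_2(3/2) = (5/2)·(3/2)·(-1/2)/[(2)·(1)·(-1)] = 15/16
L_3(3/2) = (5/2)·(3/2)·(1/2)/[(3)·(2)·(1)] = 5/16
Sum: (-8)·(1/16) + 6·(-5/16) + 3·(15/16) + (-6)·(5/16) = -23/16

-23/16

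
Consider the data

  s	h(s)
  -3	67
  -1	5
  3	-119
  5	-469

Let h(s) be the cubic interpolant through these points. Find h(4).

-255

Using Newton's divided-difference form:
h[-3,-1] = (5 - 67) / (-1 - (-3)) = -31
h[-1,3] = (-119 - 5) / (3 - (-1)) = -31
h[3,5] = (-469 - (-119)) / (5 - 3) = -175
h[-3,-1,3] = (-31 - (-31)) / (3 - (-3)) = 0
h[-1,3,5] = (-175 - (-31)) / (5 - (-1)) = -24
h[-3,-1,3,5] = (-24 - 0) / (5 - (-3)) = -3
h(4) = 67 + (-31)·(7) + 0·(7)·(5) + (-3)·(7)·(5)·(1) = -255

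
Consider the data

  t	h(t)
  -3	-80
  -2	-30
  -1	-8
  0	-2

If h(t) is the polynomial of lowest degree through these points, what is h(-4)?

-170

Evaluate each Lagrange basis at t = -4:
L_0(-4) = (-2)·(-3)·(-4)/[(-1)·(-2)·(-3)] = 4
L_1(-4) = (-1)·(-3)·(-4)/[(1)·(-1)·(-2)] = -6
L_2(-4) = (-1)·(-2)·(-4)/[(2)·(1)·(-1)] = 4
L_3(-4) = (-1)·(-2)·(-3)/[(3)·(2)·(1)] = -1
Sum: (-80)·(4) + (-30)·(-6) + (-8)·(4) + (-2)·(-1) = -170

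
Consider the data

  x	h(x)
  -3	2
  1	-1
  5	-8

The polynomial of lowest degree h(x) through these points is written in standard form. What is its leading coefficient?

The leading coefficient equals the top divided difference h[-3,1,5].
h[-3,1] = (-1 - 2) / (1 - (-3)) = -3/4
h[1,5] = (-8 - (-1)) / (5 - 1) = -7/4
h[-3,1,5] = (-7/4 - (-3/4)) / (5 - (-3)) = -1/8

-1/8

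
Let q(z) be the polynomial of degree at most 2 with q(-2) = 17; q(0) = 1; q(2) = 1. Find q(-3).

Evaluate each Lagrange basis at z = -3:
L_0(-3) = (-3)·(-5)/[(-2)·(-4)] = 15/8
L_1(-3) = (-1)·(-5)/[(2)·(-2)] = -5/4
L_2(-3) = (-1)·(-3)/[(4)·(2)] = 3/8
Sum: 17·(15/8) + 1·(-5/4) + 1·(3/8) = 31

31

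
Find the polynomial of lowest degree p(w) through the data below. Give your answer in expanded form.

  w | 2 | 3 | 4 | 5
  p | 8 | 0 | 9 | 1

p(w) = -(17/3)w^3 + (119/2)w^2 - (1187/6)w + 211

Newton's divided differences:
p[2,3] = (0 - 8) / (3 - 2) = -8
p[3,4] = (9 - 0) / (4 - 3) = 9
p[4,5] = (1 - 9) / (5 - 4) = -8
p[2,3,4] = (9 - (-8)) / (4 - 2) = 17/2
p[3,4,5] = (-8 - 9) / (5 - 3) = -17/2
p[2,3,4,5] = (-17/2 - 17/2) / (5 - 2) = -17/3
p(w) = 8 + (-8)·(w - 2) + (17/2)·(w - 2)(w - 3) + (-17/3)·(w - 2)(w - 3)(w - 4)
Expanding: p(w) = -(17/3)w^3 + (119/2)w^2 - (1187/6)w + 211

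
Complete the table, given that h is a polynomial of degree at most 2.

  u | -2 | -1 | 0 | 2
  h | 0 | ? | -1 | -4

The 3 known values determine h uniquely (degree ≤ 2).
L_0(-1) = (-1)·(-3)/[(-2)·(-4)] = 3/8
L_1(-1) = (1)·(-3)/[(2)·(-2)] = 3/4
L_2(-1) = (1)·(-1)/[(4)·(2)] = -1/8
Sum: 0 + (-1)·(3/4) + (-4)·(-1/8) = -1/4

-1/4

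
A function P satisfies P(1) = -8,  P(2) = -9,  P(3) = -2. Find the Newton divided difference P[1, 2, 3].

P[1,2] = (-9 - (-8)) / (2 - 1) = -1
P[2,3] = (-2 - (-9)) / (3 - 2) = 7
P[1,2,3] = (7 - (-1)) / (3 - 1) = 4

4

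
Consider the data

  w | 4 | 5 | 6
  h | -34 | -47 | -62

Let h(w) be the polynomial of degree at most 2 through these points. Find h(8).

Using Newton's divided-difference form:
h[4,5] = (-47 - (-34)) / (5 - 4) = -13
h[5,6] = (-62 - (-47)) / (6 - 5) = -15
h[4,5,6] = (-15 - (-13)) / (6 - 4) = -1
h(8) = -34 + (-13)·(4) + (-1)·(4)·(3) = -98

-98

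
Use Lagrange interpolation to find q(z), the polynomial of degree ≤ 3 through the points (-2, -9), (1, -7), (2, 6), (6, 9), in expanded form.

q(z) = -(83/120)z^3 + (151/40)z^2 + (391/60)z - 83/5

Build the Lagrange basis polynomials:
L_0(z) = (z - 1)(z - 2)(z - 6) / [-96] = -(1/96)z^3 + (3/32)z^2 - (5/24)z + 1/8
L_1(z) = (z + 2)(z - 2)(z - 6) / [15] = (1/15)z^3 - (2/5)z^2 - (4/15)z + 8/5
L_2(z) = (z + 2)(z - 1)(z - 6) / [-16] = -(1/16)z^3 + (5/16)z^2 + (1/2)z - 3/4
L_3(z) = (z + 2)(z - 1)(z - 2) / [160] = (1/160)z^3 - (1/160)z^2 - (1/40)z + 1/40
q(z) = (-9)·L_0 + (-7)·L_1 + 6·L_2 + 9·L_3
  (-9)·L_0(z) = (3/32)z^3 - (27/32)z^2 + (15/8)z - 9/8
  (-7)·L_1(z) = -(7/15)z^3 + (14/5)z^2 + (28/15)z - 56/5
  6·L_2(z) = -(3/8)z^3 + (15/8)z^2 + 3z - 9/2
  9·L_3(z) = (9/160)z^3 - (9/160)z^2 - (9/40)z + 9/40
Adding term by term: -(83/120)z^3 + (151/40)z^2 + (391/60)z - 83/5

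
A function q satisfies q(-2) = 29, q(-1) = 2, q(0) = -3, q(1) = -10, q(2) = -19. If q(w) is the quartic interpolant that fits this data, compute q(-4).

L_0(-4) = (-3)·(-4)·(-5)·(-6)/[(-1)·(-2)·(-3)·(-4)] = 15
L_1(-4) = (-2)·(-4)·(-5)·(-6)/[(1)·(-1)·(-2)·(-3)] = -40
L_2(-4) = (-2)·(-3)·(-5)·(-6)/[(2)·(1)·(-1)·(-2)] = 45
L_3(-4) = (-2)·(-3)·(-4)·(-6)/[(3)·(2)·(1)·(-1)] = -24
L_4(-4) = (-2)·(-3)·(-4)·(-5)/[(4)·(3)·(2)·(1)] = 5
Sum: 29·(15) + 2·(-40) + (-3)·(45) + (-10)·(-24) + (-19)·(5) = 365

365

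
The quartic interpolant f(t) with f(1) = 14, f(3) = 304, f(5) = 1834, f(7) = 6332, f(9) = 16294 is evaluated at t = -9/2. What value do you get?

4127/8

Using Newton's divided-difference form:
f[1,3] = (304 - 14) / (3 - 1) = 145
f[3,5] = (1834 - 304) / (5 - 3) = 765
f[5,7] = (6332 - 1834) / (7 - 5) = 2249
f[7,9] = (16294 - 6332) / (9 - 7) = 4981
f[1,3,5] = (765 - 145) / (5 - 1) = 155
f[3,5,7] = (2249 - 765) / (7 - 3) = 371
f[5,7,9] = (4981 - 2249) / (9 - 5) = 683
f[1,3,5,7] = (371 - 155) / (7 - 1) = 36
f[3,5,7,9] = (683 - 371) / (9 - 3) = 52
f[1,3,5,7,9] = (52 - 36) / (9 - 1) = 2
f(-9/2) = 14 + 145·(-11/2) + 155·(-11/2)·(-15/2) + 36·(-11/2)·(-15/2)·(-19/2) + 2·(-11/2)·(-15/2)·(-19/2)·(-23/2) = 4127/8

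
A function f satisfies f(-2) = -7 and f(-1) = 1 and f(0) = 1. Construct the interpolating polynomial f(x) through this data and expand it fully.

f(x) = -4x^2 - 4x + 1

L_0(x) = (x + 1)x / [2] = (1/2)x^2 + (1/2)x
L_1(x) = (x + 2)x / [-1] = -x^2 - 2x
L_2(x) = (x + 2)(x + 1) / [2] = (1/2)x^2 + (3/2)x + 1
f(x) = (-7)·L_0 + 1·L_1 + 1·L_2
  (-7)·L_0(x) = -(7/2)x^2 - (7/2)x
  1·L_1(x) = -x^2 - 2x
  1·L_2(x) = (1/2)x^2 + (3/2)x + 1
Adding term by term: -4x^2 - 4x + 1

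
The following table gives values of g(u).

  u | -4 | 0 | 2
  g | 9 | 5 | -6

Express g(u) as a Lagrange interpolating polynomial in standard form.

Build the Lagrange basis polynomials:
L_0(u) = u(u - 2) / [24] = (1/24)u^2 - (1/12)u
L_1(u) = (u + 4)(u - 2) / [-8] = -(1/8)u^2 - (1/4)u + 1
L_2(u) = (u + 4)u / [12] = (1/12)u^2 + (1/3)u
g(u) = 9·L_0 + 5·L_1 + (-6)·L_2
  9·L_0(u) = (3/8)u^2 - (3/4)u
  5·L_1(u) = -(5/8)u^2 - (5/4)u + 5
  (-6)·L_2(u) = -(1/2)u^2 - 2u
Adding term by term: -(3/4)u^2 - 4u + 5

g(u) = -(3/4)u^2 - 4u + 5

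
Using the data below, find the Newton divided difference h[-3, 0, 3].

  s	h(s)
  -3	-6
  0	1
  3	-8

h[-3,0] = (1 - (-6)) / (0 - (-3)) = 7/3
h[0,3] = (-8 - 1) / (3 - 0) = -3
h[-3,0,3] = (-3 - 7/3) / (3 - (-3)) = -8/9

-8/9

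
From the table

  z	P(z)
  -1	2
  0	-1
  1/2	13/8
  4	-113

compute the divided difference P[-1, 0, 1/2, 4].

-3

P[-1,0] = (-1 - 2) / (0 - (-1)) = -3
P[0,1/2] = (13/8 - (-1)) / (1/2 - 0) = 21/4
P[1/2,4] = (-113 - 13/8) / (4 - 1/2) = -131/4
P[-1,0,1/2] = (21/4 - (-3)) / (1/2 - (-1)) = 11/2
P[0,1/2,4] = (-131/4 - 21/4) / (4 - 0) = -19/2
P[-1,0,1/2,4] = (-19/2 - 11/2) / (4 - (-1)) = -3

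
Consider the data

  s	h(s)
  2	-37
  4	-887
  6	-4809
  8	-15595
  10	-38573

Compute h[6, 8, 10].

h[6,8] = (-15595 - (-4809)) / (8 - 6) = -5393
h[8,10] = (-38573 - (-15595)) / (10 - 8) = -11489
h[6,8,10] = (-11489 - (-5393)) / (10 - 6) = -1524

-1524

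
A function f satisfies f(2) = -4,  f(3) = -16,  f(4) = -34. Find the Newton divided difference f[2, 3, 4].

f[2,3] = (-16 - (-4)) / (3 - 2) = -12
f[3,4] = (-34 - (-16)) / (4 - 3) = -18
f[2,3,4] = (-18 - (-12)) / (4 - 2) = -3

-3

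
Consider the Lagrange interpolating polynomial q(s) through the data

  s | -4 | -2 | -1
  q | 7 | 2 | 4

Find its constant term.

Build the Lagrange basis polynomials:
L_0(s) = (s + 2)(s + 1) / [6] = (1/6)s^2 + (1/2)s + 1/3
L_1(s) = (s + 4)(s + 1) / [-2] = -(1/2)s^2 - (5/2)s - 2
L_2(s) = (s + 4)(s + 2) / [3] = (1/3)s^2 + 2s + 8/3
q(s) = 7·L_0 + 2·L_1 + 4·L_2
Only the constant term is needed; take it from each L_i and combine:
7·(1/3) + 2·(-2) + 4·(8/3) = 9

9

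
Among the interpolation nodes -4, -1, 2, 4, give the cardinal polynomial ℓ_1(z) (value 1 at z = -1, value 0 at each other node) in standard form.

ℓ_1(z) = (z + 4)(z - 2)(z - 4) / [(3)·(-3)·(-5)]
       = (z^3 - 2z^2 - 16z + 32) / (45)

ℓ_1(z) = (1/45)z^3 - (2/45)z^2 - (16/45)z + 32/45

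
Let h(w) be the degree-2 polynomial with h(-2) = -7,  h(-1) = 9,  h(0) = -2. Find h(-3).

-50

L_0(-3) = (-2)·(-3)/[(-1)·(-2)] = 3
L_1(-3) = (-1)·(-3)/[(1)·(-1)] = -3
L_2(-3) = (-1)·(-2)/[(2)·(1)] = 1
Sum: (-7)·(3) + 9·(-3) + (-2)·(1) = -50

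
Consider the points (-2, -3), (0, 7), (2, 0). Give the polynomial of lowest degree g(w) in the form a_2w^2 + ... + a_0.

L_0(w) = w(w - 2) / [8] = (1/8)w^2 - (1/4)w
L_1(w) = (w + 2)(w - 2) / [-4] = -(1/4)w^2 + 1
L_2(w) = (w + 2)w / [8] = (1/8)w^2 + (1/4)w
g(w) = (-3)·L_0 + 7·L_1 + 0·L_2
  (-3)·L_0(w) = -(3/8)w^2 + (3/4)w
  7·L_1(w) = -(7/4)w^2 + 7
  0·L_2(w) = 0
Adding term by term: -(17/8)w^2 + (3/4)w + 7

g(w) = -(17/8)w^2 + (3/4)w + 7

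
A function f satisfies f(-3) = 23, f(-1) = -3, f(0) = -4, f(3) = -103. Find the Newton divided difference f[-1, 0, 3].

f[-1,0] = (-4 - (-3)) / (0 - (-1)) = -1
f[0,3] = (-103 - (-4)) / (3 - 0) = -33
f[-1,0,3] = (-33 - (-1)) / (3 - (-1)) = -8

-8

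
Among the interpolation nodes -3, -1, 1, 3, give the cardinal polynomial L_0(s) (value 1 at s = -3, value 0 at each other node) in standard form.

L_0(s) = -(1/48)s^3 + (1/16)s^2 + (1/48)s - 1/16

L_0(s) = (s + 1)(s - 1)(s - 3) / [(-2)·(-4)·(-6)]
       = (s^3 - 3s^2 - s + 3) / (-48)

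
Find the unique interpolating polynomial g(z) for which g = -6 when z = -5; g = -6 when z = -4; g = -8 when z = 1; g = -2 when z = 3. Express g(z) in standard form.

Newton's divided differences:
g[-5,-4] = (-6 - (-6)) / (-4 - (-5)) = 0
g[-4,1] = (-8 - (-6)) / (1 - (-4)) = -2/5
g[1,3] = (-2 - (-8)) / (3 - 1) = 3
g[-5,-4,1] = (-2/5 - 0) / (1 - (-5)) = -1/15
g[-4,1,3] = (3 - (-2/5)) / (3 - (-4)) = 17/35
g[-5,-4,1,3] = (17/35 - (-1/15)) / (3 - (-5)) = 29/420
g(z) = -6 + (-1/15)·(z + 5)(z + 4) + (29/420)·(z + 5)(z + 4)(z - 1)
Expanding: g(z) = (29/420)z^3 + (17/35)z^2 + (67/420)z - 61/7

g(z) = (29/420)z^3 + (17/35)z^2 + (67/420)z - 61/7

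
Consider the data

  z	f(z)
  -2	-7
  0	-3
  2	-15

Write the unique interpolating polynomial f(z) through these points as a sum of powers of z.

f(z) = -2z^2 - 2z - 3

L_0(z) = z(z - 2) / [8] = (1/8)z^2 - (1/4)z
L_1(z) = (z + 2)(z - 2) / [-4] = -(1/4)z^2 + 1
L_2(z) = (z + 2)z / [8] = (1/8)z^2 + (1/4)z
f(z) = (-7)·L_0 + (-3)·L_1 + (-15)·L_2
  (-7)·L_0(z) = -(7/8)z^2 + (7/4)z
  (-3)·L_1(z) = (3/4)z^2 - 3
  (-15)·L_2(z) = -(15/8)z^2 - (15/4)z
Adding term by term: -2z^2 - 2z - 3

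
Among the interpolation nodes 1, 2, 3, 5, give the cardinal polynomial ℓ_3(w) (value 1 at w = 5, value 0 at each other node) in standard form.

ℓ_3(w) = (w - 1)(w - 2)(w - 3) / [(4)·(3)·(2)]
       = (w^3 - 6w^2 + 11w - 6) / (24)

ℓ_3(w) = (1/24)w^3 - (1/4)w^2 + (11/24)w - 1/4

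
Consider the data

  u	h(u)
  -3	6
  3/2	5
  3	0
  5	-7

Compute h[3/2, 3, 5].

-1/21

h[3/2,3] = (0 - 5) / (3 - 3/2) = -10/3
h[3,5] = (-7 - 0) / (5 - 3) = -7/2
h[3/2,3,5] = (-7/2 - (-10/3)) / (5 - 3/2) = -1/21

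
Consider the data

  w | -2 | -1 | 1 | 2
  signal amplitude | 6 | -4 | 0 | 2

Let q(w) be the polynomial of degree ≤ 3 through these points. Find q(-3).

32

Evaluate each Lagrange basis at w = -3:
L_0(-3) = (-2)·(-4)·(-5)/[(-1)·(-3)·(-4)] = 10/3
L_1(-3) = (-1)·(-4)·(-5)/[(1)·(-2)·(-3)] = -10/3
L_2(-3) = (-1)·(-2)·(-5)/[(3)·(2)·(-1)] = 5/3
L_3(-3) = (-1)·(-2)·(-4)/[(4)·(3)·(1)] = -2/3
Sum: 6·(10/3) + (-4)·(-10/3) + 0 + 2·(-2/3) = 32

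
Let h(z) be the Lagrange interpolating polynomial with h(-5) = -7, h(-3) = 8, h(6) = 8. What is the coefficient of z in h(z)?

Build the Lagrange basis polynomials:
L_0(z) = (z + 3)(z - 6) / [22] = (1/22)z^2 - (3/22)z - 9/11
L_1(z) = (z + 5)(z - 6) / [-18] = -(1/18)z^2 + (1/18)z + 5/3
L_2(z) = (z + 5)(z + 3) / [99] = (1/99)z^2 + (8/99)z + 5/33
h(z) = (-7)·L_0 + 8·L_1 + 8·L_2
Only the coefficient of z is needed; take it from each L_i and combine:
(-7)·(-3/22) + 8·(1/18) + 8·(8/99) = 45/22

45/22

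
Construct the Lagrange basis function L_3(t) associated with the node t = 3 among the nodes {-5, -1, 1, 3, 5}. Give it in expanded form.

L_3(t) = -(1/128)t^4 + (13/64)t^2 - 25/128

L_3(t) = (t + 5)(t + 1)(t - 1)(t - 5) / [(8)·(4)·(2)·(-2)]
       = (t^4 - 26t^2 + 25) / (-128)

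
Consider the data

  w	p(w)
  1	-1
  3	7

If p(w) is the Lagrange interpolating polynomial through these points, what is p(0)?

-5

L_0(0) = (-3)/[(-2)] = 3/2
L_1(0) = (-1)/[(2)] = -1/2
Sum: (-1)·(3/2) + 7·(-1/2) = -5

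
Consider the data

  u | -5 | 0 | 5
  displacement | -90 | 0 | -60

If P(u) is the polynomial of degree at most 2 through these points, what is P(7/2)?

Evaluate each Lagrange basis at u = 7/2:
L_0(7/2) = (7/2)·(-3/2)/[(-5)·(-10)] = -21/200
L_1(7/2) = (17/2)·(-3/2)/[(5)·(-5)] = 51/100
L_2(7/2) = (17/2)·(7/2)/[(10)·(5)] = 119/200
Sum: (-90)·(-21/200) + 0 + (-60)·(119/200) = -105/4

-105/4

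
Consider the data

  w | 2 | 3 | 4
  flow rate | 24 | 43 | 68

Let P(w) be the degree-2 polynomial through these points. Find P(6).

136

Evaluate each Lagrange basis at w = 6:
L_0(6) = (3)·(2)/[(-1)·(-2)] = 3
L_1(6) = (4)·(2)/[(1)·(-1)] = -8
L_2(6) = (4)·(3)/[(2)·(1)] = 6
Sum: 24·(3) + 43·(-8) + 68·(6) = 136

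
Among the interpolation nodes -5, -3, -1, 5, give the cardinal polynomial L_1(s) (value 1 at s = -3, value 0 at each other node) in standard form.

L_1(s) = (s + 5)(s + 1)(s - 5) / [(2)·(-2)·(-8)]
       = (s^3 + s^2 - 25s - 25) / (32)

L_1(s) = (1/32)s^3 + (1/32)s^2 - (25/32)s - 25/32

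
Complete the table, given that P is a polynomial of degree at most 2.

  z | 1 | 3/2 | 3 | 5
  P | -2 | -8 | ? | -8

The 3 known values determine P uniquely (degree ≤ 2).
Evaluate each Lagrange basis at z = 3:
L_0(3) = (3/2)·(-2)/[(-1/2)·(-4)] = -3/2
L_1(3) = (2)·(-2)/[(1/2)·(-7/2)] = 16/7
L_2(3) = (2)·(3/2)/[(4)·(7/2)] = 3/14
Sum: (-2)·(-3/2) + (-8)·(16/7) + (-8)·(3/14) = -17

-17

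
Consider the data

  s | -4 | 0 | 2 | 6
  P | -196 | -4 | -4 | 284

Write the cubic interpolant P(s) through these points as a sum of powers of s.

P(s) = 2s^3 - 4s^2 - 4

Build the Lagrange basis polynomials:
L_0(s) = s(s - 2)(s - 6) / [-240] = -(1/240)s^3 + (1/30)s^2 - (1/20)s
L_1(s) = (s + 4)(s - 2)(s - 6) / [48] = (1/48)s^3 - (1/12)s^2 - (5/12)s + 1
L_2(s) = (s + 4)s(s - 6) / [-48] = -(1/48)s^3 + (1/24)s^2 + (1/2)s
L_3(s) = (s + 4)s(s - 2) / [240] = (1/240)s^3 + (1/120)s^2 - (1/30)s
P(s) = (-196)·L_0 + (-4)·L_1 + (-4)·L_2 + 284·L_3
  (-196)·L_0(s) = (49/60)s^3 - (98/15)s^2 + (49/5)s
  (-4)·L_1(s) = -(1/12)s^3 + (1/3)s^2 + (5/3)s - 4
  (-4)·L_2(s) = (1/12)s^3 - (1/6)s^2 - 2s
  284·L_3(s) = (71/60)s^3 + (71/30)s^2 - (142/15)s
Adding term by term: 2s^3 - 4s^2 - 4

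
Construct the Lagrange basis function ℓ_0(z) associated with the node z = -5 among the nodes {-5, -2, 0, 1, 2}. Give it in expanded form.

ℓ_0(z) = (1/630)z^4 - (1/630)z^3 - (2/315)z^2 + (2/315)z

ℓ_0(z) = (z + 2)z(z - 1)(z - 2) / [(-3)·(-5)·(-6)·(-7)]
       = (z^4 - z^3 - 4z^2 + 4z) / (630)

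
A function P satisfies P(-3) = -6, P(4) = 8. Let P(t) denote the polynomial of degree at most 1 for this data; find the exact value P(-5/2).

-5

Evaluate each Lagrange basis at t = -5/2:
L_0(-5/2) = (-13/2)/[(-7)] = 13/14
L_1(-5/2) = (1/2)/[(7)] = 1/14
Sum: (-6)·(13/14) + 8·(1/14) = -5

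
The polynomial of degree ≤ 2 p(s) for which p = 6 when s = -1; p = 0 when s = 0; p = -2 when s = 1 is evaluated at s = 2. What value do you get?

Using Newton's divided-difference form:
p[-1,0] = (0 - 6) / (0 - (-1)) = -6
p[0,1] = (-2 - 0) / (1 - 0) = -2
p[-1,0,1] = (-2 - (-6)) / (1 - (-1)) = 2
p(2) = 6 + (-6)·(3) + 2·(3)·(2) = 0

0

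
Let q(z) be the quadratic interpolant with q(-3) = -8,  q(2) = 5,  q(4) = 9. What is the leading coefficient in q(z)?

Build the Lagrange basis polynomials:
L_0(z) = (z - 2)(z - 4) / [35] = (1/35)z^2 - (6/35)z + 8/35
L_1(z) = (z + 3)(z - 4) / [-10] = -(1/10)z^2 + (1/10)z + 6/5
L_2(z) = (z + 3)(z - 2) / [14] = (1/14)z^2 + (1/14)z - 3/7
q(z) = (-8)·L_0 + 5·L_1 + 9·L_2
Only the coefficient of z^2 is needed; take it from each L_i and combine:
(-8)·(1/35) + 5·(-1/10) + 9·(1/14) = -3/35

-3/35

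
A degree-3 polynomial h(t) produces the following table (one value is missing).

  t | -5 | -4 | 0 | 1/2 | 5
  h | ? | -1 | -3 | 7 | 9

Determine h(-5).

1300/27

The 4 known values determine h uniquely (degree ≤ 3).
Evaluate each Lagrange basis at t = -5:
L_0(-5) = (-5)·(-11/2)·(-10)/[(-4)·(-9/2)·(-9)] = 275/162
L_1(-5) = (-1)·(-11/2)·(-10)/[(4)·(-1/2)·(-5)] = -11/2
L_2(-5) = (-1)·(-5)·(-10)/[(9/2)·(1/2)·(-9/2)] = 400/81
L_3(-5) = (-1)·(-5)·(-11/2)/[(9)·(5)·(9/2)] = -11/81
Sum: (-1)·(275/162) + (-3)·(-11/2) + 7·(400/81) + 9·(-11/81) = 1300/27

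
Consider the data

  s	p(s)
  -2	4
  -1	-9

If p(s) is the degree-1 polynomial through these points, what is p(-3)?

Evaluate each Lagrange basis at s = -3:
L_0(-3) = (-2)/[(-1)] = 2
L_1(-3) = (-1)/[(1)] = -1
Sum: 4·(2) + (-9)·(-1) = 17

17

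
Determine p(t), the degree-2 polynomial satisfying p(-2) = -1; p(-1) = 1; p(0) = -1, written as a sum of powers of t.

Build the Lagrange basis polynomials:
L_0(t) = (t + 1)t / [2] = (1/2)t^2 + (1/2)t
L_1(t) = (t + 2)t / [-1] = -t^2 - 2t
L_2(t) = (t + 2)(t + 1) / [2] = (1/2)t^2 + (3/2)t + 1
p(t) = (-1)·L_0 + 1·L_1 + (-1)·L_2
  (-1)·L_0(t) = -(1/2)t^2 - (1/2)t
  1·L_1(t) = -t^2 - 2t
  (-1)·L_2(t) = -(1/2)t^2 - (3/2)t - 1
Adding term by term: -2t^2 - 4t - 1

p(t) = -2t^2 - 4t - 1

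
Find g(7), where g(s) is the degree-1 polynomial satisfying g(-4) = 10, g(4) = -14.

Evaluate each Lagrange basis at s = 7:
L_0(7) = (3)/[(-8)] = -3/8
L_1(7) = (11)/[(8)] = 11/8
Sum: 10·(-3/8) + (-14)·(11/8) = -23

-23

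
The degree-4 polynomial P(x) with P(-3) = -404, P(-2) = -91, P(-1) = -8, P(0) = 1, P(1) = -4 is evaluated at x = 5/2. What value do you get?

L_0(5/2) = (9/2)·(7/2)·(5/2)·(3/2)/[(-1)·(-2)·(-3)·(-4)] = 315/128
L_1(5/2) = (11/2)·(7/2)·(5/2)·(3/2)/[(1)·(-1)·(-2)·(-3)] = -385/32
L_2(5/2) = (11/2)·(9/2)·(5/2)·(3/2)/[(2)·(1)·(-1)·(-2)] = 1485/64
L_3(5/2) = (11/2)·(9/2)·(7/2)·(3/2)/[(3)·(2)·(1)·(-1)] = -693/32
L_4(5/2) = (11/2)·(9/2)·(7/2)·(5/2)/[(4)·(3)·(2)·(1)] = 1155/128
Sum: (-404)·(315/128) + (-91)·(-385/32) + (-8)·(1485/64) + 1·(-693/32) + (-4)·(1155/128) = -571/4

-571/4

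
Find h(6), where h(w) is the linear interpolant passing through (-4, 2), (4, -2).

Evaluate each Lagrange basis at w = 6:
L_0(6) = (2)/[(-8)] = -1/4
L_1(6) = (10)/[(8)] = 5/4
Sum: 2·(-1/4) + (-2)·(5/4) = -3

-3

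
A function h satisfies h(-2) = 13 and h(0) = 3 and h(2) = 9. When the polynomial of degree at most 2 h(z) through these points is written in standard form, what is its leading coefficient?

2

The leading coefficient equals the top divided difference h[-2,0,2].
h[-2,0] = (3 - 13) / (0 - (-2)) = -5
h[0,2] = (9 - 3) / (2 - 0) = 3
h[-2,0,2] = (3 - (-5)) / (2 - (-2)) = 2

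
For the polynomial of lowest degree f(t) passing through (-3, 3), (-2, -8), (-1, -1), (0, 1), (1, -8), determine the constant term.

1

Build the Lagrange basis polynomials:
L_0(t) = (t + 2)(t + 1)t(t - 1) / [24] = (1/24)t^4 + (1/12)t^3 - (1/24)t^2 - (1/12)t
L_1(t) = (t + 3)(t + 1)t(t - 1) / [-6] = -(1/6)t^4 - (1/2)t^3 + (1/6)t^2 + (1/2)t
L_2(t) = (t + 3)(t + 2)t(t - 1) / [4] = (1/4)t^4 + t^3 + (1/4)t^2 - (3/2)t
L_3(t) = (t + 3)(t + 2)(t + 1)(t - 1) / [-6] = -(1/6)t^4 - (5/6)t^3 - (5/6)t^2 + (5/6)t + 1
L_4(t) = (t + 3)(t + 2)(t + 1)t / [24] = (1/24)t^4 + (1/4)t^3 + (11/24)t^2 + (1/4)t
f(t) = 3·L_0 + (-8)·L_1 + (-1)·L_2 + 1·L_3 + (-8)·L_4
Only the constant term is needed; take it from each L_i and combine:
3·(0) + (-8)·(0) + (-1)·(0) + 1·(1) + (-8)·(0) = 1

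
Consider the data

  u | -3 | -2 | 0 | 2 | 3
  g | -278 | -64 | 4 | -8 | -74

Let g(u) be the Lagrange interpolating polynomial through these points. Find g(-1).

Evaluate each Lagrange basis at u = -1:
L_0(-1) = (1)·(-1)·(-3)·(-4)/[(-1)·(-3)·(-5)·(-6)] = -2/15
L_1(-1) = (2)·(-1)·(-3)·(-4)/[(1)·(-2)·(-4)·(-5)] = 3/5
L_2(-1) = (2)·(1)·(-3)·(-4)/[(3)·(2)·(-2)·(-3)] = 2/3
L_3(-1) = (2)·(1)·(-1)·(-4)/[(5)·(4)·(2)·(-1)] = -1/5
L_4(-1) = (2)·(1)·(-1)·(-3)/[(6)·(5)·(3)·(1)] = 1/15
Sum: (-278)·(-2/15) + (-64)·(3/5) + 4·(2/3) + (-8)·(-1/5) + (-74)·(1/15) = -2

-2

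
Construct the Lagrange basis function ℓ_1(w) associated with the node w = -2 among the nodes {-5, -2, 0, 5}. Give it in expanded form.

ℓ_1(w) = (1/42)w^3 - (25/42)w

ℓ_1(w) = (w + 5)w(w - 5) / [(3)·(-2)·(-7)]
       = (w^3 - 25w) / (42)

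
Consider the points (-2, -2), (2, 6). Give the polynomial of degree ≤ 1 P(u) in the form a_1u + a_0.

P(u) = 2u + 2

Build the Lagrange basis polynomials:
L_0(u) = (u - 2) / [-4] = -(1/4)u + 1/2
L_1(u) = (u + 2) / [4] = (1/4)u + 1/2
P(u) = (-2)·L_0 + 6·L_1
  (-2)·L_0(u) = (1/2)u - 1
  6·L_1(u) = (3/2)u + 3
Adding term by term: 2u + 2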